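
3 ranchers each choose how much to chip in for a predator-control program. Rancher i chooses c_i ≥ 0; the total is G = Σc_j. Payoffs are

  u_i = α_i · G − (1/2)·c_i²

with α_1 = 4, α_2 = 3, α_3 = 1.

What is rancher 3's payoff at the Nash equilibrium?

7.5

Rancher i's FOC: ∂u_i/∂c_i = α_i − c_i = 0, so c_i* = α_i.
NE contributions = (4, 3, 1); G = 8.
u_3 = α_3·G − ½·(c_3)² = 1·8 − ½·1² = 7.5.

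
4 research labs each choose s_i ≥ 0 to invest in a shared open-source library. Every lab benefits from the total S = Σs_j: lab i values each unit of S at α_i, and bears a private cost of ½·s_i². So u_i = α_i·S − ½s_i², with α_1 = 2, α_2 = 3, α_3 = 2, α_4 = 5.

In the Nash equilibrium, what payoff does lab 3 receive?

Lab i's FOC: ∂u_i/∂s_i = α_i − s_i = 0, so s_i* = α_i.
NE contributions = (2, 3, 2, 5); S = 12.
u_3 = α_3·S − ½·(s_3)² = 2·12 − ½·2² = 22.

22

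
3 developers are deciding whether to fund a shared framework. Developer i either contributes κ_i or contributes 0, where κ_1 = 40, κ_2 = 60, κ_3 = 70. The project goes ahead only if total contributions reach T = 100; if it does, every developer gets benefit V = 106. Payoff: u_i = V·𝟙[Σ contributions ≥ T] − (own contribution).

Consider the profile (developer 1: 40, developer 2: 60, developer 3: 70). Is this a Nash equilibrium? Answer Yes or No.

No

Total = 170 ≥ 100: provided.
Developer 1 (pledges 40, payoff 66): dropping to 0 → total 130, payoff 106. Profitable deviation.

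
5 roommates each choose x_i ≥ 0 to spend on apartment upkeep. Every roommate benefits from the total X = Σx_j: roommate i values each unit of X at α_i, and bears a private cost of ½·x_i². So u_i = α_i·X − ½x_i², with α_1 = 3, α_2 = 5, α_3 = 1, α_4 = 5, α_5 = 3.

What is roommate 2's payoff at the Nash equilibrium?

72.5

Roommate i's FOC: ∂u_i/∂x_i = α_i − x_i = 0, so x_i* = α_i.
NE contributions = (3, 5, 1, 5, 3); X = 17.
u_2 = α_2·X − ½·(x_2)² = 5·17 − ½·5² = 72.5.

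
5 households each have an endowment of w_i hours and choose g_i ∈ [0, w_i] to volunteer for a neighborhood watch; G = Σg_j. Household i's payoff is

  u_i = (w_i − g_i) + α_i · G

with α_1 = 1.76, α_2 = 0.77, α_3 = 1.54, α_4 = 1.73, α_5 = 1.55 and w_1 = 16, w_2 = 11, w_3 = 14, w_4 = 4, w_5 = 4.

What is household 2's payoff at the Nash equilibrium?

40.26

∂u_i/∂g_i = α_i − 1, so household i contributes w_i if α_i > 1, else 0.
α_i > 1 for i ∈ {1, 3, 4, 5}; NE contributions (16, 0, 14, 4, 4), G = 38.
u_2 = (11 − 0) + 0.77·38 = 40.26.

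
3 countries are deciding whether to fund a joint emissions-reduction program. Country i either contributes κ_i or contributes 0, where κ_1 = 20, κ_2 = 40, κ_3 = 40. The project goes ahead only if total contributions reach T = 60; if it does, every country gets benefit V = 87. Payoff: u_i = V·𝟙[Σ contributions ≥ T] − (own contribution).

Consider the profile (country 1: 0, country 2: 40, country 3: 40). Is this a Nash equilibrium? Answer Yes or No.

Total = 80 ≥ 60: provided.
Country 1 (pledges 0, payoff 87): pledging 20 → total 100, payoff 67. No gain.
Country 2 (pledges 40, payoff 47): dropping to 0 → total 40, payoff 0. No gain.
Country 3 (pledges 40, payoff 47): dropping to 0 → total 40, payoff 0. No gain.

Yes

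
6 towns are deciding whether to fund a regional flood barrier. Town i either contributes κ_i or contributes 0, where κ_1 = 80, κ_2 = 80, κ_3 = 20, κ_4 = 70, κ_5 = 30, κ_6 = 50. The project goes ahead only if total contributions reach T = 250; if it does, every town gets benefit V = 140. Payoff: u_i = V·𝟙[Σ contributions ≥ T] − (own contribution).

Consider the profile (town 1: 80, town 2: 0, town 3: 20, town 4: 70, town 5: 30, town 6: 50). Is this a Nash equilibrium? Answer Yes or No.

Yes

Total = 250 ≥ 250: provided.
Town 1 (pledges 80, payoff 60): dropping to 0 → total 170, payoff 0. No gain.
Town 2 (pledges 0, payoff 140): pledging 80 → total 330, payoff 60. No gain.
Town 3 (pledges 20, payoff 120): dropping to 0 → total 230, payoff 0. No gain.
Town 4 (pledges 70, payoff 70): dropping to 0 → total 180, payoff 0. No gain.
Town 5 (pledges 30, payoff 110): dropping to 0 → total 220, payoff 0. No gain.
Town 6 (pledges 50, payoff 90): dropping to 0 → total 200, payoff 0. No gain.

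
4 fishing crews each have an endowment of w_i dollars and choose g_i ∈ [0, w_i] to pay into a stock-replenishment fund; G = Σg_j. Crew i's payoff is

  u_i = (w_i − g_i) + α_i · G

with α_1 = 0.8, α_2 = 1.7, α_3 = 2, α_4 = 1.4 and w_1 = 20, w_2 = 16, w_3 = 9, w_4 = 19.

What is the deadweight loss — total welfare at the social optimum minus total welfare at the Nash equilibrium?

∂u_i/∂g_i = α_i − 1, so crew i contributes w_i if α_i > 1, else 0.
α_i > 1 for i ∈ {2, 3, 4}; NE contributions (0, 16, 9, 19), G = 44.
W^NE = Σw_i − G^NE + (Σα_i)·G^NE = 64 + 4.9·44 = 279.6.
Planner: ∂(Σu_j)/∂g_i = Σα_j − 1 = 4.9 > 0, so everyone contributes w_i; G^SO = 64, W^SO = 64 + 4.9·64 = 377.6.
Deadweight loss = 98.

98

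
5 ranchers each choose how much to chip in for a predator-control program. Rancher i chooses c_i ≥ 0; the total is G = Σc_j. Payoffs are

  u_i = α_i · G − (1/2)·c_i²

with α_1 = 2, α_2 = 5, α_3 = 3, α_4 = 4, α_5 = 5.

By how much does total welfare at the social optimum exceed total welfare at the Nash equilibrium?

581

Rancher i's FOC: ∂u_i/∂c_i = α_i − c_i = 0, so c_i* = α_i.
NE contributions = (2, 5, 3, 4, 5); G = 19.
W^NE = (Σα)·G − ½Σα_i² = 19² − ½·79 = 321.5.
Planner sets c_i = Σα_j = 19 for every i, so G^SO = 5·19 = 95.
W^SO = (Σα)·G^SO − ½·5·(Σα)² = (5/2)·19² = 902.5.
Deadweight loss = W^SO − W^NE = 581.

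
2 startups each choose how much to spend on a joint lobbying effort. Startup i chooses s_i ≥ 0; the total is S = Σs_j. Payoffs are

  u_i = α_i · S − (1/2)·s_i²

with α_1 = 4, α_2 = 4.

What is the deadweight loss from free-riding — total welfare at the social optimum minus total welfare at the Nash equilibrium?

16

Startup i's FOC: ∂u_i/∂s_i = α_i − s_i = 0, so s_i* = α_i.
NE contributions = (4, 4); S = 8.
W^NE = (Σα)·S − ½Σα_i² = 8² − ½·32 = 48.
Planner sets s_i = Σα_j = 8 for every i, so S^SO = 2·8 = 16.
W^SO = (Σα)·S^SO − ½·2·(Σα)² = (2/2)·8² = 64.
Deadweight loss = W^SO − W^NE = 16.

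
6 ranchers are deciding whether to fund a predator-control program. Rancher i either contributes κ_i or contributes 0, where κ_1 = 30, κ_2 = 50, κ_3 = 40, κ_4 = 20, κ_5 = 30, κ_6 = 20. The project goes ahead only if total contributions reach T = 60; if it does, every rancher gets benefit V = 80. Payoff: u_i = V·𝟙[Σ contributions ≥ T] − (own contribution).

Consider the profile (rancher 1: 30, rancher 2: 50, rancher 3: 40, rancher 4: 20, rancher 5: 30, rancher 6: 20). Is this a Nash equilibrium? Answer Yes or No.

Total = 190 ≥ 60: provided.
Rancher 1 (pledges 30, payoff 50): dropping to 0 → total 160, payoff 80. Profitable deviation.

No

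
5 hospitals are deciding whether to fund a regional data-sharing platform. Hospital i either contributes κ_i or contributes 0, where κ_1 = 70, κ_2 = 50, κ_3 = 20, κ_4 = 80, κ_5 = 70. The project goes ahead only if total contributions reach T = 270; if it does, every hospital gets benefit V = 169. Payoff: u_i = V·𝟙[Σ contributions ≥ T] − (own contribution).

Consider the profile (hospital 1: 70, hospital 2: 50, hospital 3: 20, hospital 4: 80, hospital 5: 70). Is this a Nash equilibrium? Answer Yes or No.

No

Total = 290 ≥ 270: provided.
Hospital 1 (pledges 70, payoff 99): dropping to 0 → total 220, payoff 0. No gain.
Hospital 2 (pledges 50, payoff 119): dropping to 0 → total 240, payoff 0. No gain.
Hospital 3 (pledges 20, payoff 149): dropping to 0 → total 270, payoff 169. Profitable deviation.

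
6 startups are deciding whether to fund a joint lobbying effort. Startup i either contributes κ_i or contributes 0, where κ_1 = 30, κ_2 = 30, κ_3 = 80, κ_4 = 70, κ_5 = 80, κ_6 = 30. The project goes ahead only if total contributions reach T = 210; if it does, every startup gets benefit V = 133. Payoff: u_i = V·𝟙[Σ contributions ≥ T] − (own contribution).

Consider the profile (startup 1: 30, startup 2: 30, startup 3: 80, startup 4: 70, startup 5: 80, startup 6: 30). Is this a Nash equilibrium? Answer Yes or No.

No

Total = 320 ≥ 210: provided.
Startup 1 (pledges 30, payoff 103): dropping to 0 → total 290, payoff 133. Profitable deviation.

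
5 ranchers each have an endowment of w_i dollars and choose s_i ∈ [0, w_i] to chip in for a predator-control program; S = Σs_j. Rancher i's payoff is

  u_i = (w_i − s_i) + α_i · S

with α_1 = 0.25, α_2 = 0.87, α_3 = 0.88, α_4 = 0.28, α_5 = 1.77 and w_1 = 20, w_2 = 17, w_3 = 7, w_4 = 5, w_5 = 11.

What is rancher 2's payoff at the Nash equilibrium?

26.57

∂u_i/∂s_i = α_i − 1, so rancher i contributes w_i if α_i > 1, else 0.
α_i > 1 for i ∈ {5}; NE contributions (0, 0, 0, 0, 11), S = 11.
u_2 = (17 − 0) + 0.87·11 = 26.57.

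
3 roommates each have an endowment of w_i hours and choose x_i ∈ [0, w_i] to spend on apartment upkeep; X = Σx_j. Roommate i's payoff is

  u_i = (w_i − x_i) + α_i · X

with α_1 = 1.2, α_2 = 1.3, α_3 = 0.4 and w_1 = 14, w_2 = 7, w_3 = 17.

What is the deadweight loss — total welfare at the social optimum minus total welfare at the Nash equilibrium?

∂u_i/∂x_i = α_i − 1, so roommate i contributes w_i if α_i > 1, else 0.
α_i > 1 for i ∈ {1, 2}; NE contributions (14, 7, 0), X = 21.
W^NE = Σw_i − X^NE + (Σα_i)·X^NE = 38 + 1.9·21 = 77.9.
Planner: ∂(Σu_j)/∂x_i = Σα_j − 1 = 1.9 > 0, so everyone contributes w_i; X^SO = 38, W^SO = 38 + 1.9·38 = 110.2.
Deadweight loss = 32.3.

32.3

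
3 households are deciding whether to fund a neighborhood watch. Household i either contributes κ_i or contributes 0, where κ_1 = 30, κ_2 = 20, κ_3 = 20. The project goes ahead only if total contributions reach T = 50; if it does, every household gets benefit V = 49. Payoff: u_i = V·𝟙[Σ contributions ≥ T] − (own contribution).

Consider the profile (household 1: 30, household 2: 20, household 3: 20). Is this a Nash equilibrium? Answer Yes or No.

Total = 70 ≥ 50: provided.
Household 1 (pledges 30, payoff 19): dropping to 0 → total 40, payoff 0. No gain.
Household 2 (pledges 20, payoff 29): dropping to 0 → total 50, payoff 49. Profitable deviation.

No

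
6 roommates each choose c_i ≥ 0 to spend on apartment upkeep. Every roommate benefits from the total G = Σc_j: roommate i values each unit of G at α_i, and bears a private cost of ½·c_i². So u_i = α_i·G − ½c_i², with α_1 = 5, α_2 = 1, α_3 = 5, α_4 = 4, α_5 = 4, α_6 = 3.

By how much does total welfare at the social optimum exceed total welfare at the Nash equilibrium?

1014

Roommate i's FOC: ∂u_i/∂c_i = α_i − c_i = 0, so c_i* = α_i.
NE contributions = (5, 1, 5, 4, 4, 3); G = 22.
W^NE = (Σα)·G − ½Σα_i² = 22² − ½·92 = 438.
Planner sets c_i = Σα_j = 22 for every i, so G^SO = 6·22 = 132.
W^SO = (Σα)·G^SO − ½·6·(Σα)² = (6/2)·22² = 1452.
Deadweight loss = W^SO − W^NE = 1014.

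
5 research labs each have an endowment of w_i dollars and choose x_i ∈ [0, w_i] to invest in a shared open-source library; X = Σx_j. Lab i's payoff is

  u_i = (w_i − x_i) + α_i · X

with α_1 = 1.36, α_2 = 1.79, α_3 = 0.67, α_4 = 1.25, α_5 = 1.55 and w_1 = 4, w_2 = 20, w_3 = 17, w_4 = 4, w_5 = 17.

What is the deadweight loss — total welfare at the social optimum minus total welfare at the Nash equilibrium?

∂u_i/∂x_i = α_i − 1, so lab i contributes w_i if α_i > 1, else 0.
α_i > 1 for i ∈ {1, 2, 4, 5}; NE contributions (4, 20, 0, 4, 17), X = 45.
W^NE = Σw_i − X^NE + (Σα_i)·X^NE = 62 + 5.62·45 = 314.9.
Planner: ∂(Σu_j)/∂x_i = Σα_j − 1 = 5.62 > 0, so everyone contributes w_i; X^SO = 62, W^SO = 62 + 5.62·62 = 410.44.
Deadweight loss = 95.54.

95.54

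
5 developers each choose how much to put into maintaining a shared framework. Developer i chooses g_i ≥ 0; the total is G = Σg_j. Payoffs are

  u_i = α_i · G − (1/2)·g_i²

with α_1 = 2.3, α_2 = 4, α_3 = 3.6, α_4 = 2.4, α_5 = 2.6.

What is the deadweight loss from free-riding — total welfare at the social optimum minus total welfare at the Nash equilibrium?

356.4

Developer i's FOC: ∂u_i/∂g_i = α_i − g_i = 0, so g_i* = α_i.
NE contributions = (2.3, 4, 3.6, 2.4, 2.6); G = 14.9.
W^NE = (Σα)·G − ½Σα_i² = 14.9² − ½·46.77 = 198.625.
Planner sets g_i = Σα_j = 14.9 for every i, so G^SO = 5·14.9 = 74.5.
W^SO = (Σα)·G^SO − ½·5·(Σα)² = (5/2)·14.9² = 555.025.
Deadweight loss = W^SO − W^NE = 356.4.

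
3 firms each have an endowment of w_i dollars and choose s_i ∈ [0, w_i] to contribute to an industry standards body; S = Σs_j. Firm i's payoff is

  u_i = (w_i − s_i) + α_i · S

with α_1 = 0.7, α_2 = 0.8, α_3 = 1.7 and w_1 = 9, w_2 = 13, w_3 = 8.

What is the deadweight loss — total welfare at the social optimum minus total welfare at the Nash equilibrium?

∂u_i/∂s_i = α_i − 1, so firm i contributes w_i if α_i > 1, else 0.
α_i > 1 for i ∈ {3}; NE contributions (0, 0, 8), S = 8.
W^NE = Σw_i − S^NE + (Σα_i)·S^NE = 30 + 2.2·8 = 47.6.
Planner: ∂(Σu_j)/∂s_i = Σα_j − 1 = 2.2 > 0, so everyone contributes w_i; S^SO = 30, W^SO = 30 + 2.2·30 = 96.
Deadweight loss = 48.4.

48.4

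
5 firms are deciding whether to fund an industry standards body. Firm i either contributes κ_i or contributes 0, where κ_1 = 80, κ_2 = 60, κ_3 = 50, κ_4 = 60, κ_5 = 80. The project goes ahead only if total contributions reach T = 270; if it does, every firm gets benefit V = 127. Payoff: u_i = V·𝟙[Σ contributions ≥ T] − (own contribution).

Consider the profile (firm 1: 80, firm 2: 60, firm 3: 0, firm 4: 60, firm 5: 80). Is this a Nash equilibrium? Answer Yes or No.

Total = 280 ≥ 270: provided.
Firm 1 (pledges 80, payoff 47): dropping to 0 → total 200, payoff 0. No gain.
Firm 2 (pledges 60, payoff 67): dropping to 0 → total 220, payoff 0. No gain.
Firm 3 (pledges 0, payoff 127): pledging 50 → total 330, payoff 77. No gain.
Firm 4 (pledges 60, payoff 67): dropping to 0 → total 220, payoff 0. No gain.
Firm 5 (pledges 80, payoff 47): dropping to 0 → total 200, payoff 0. No gain.

Yes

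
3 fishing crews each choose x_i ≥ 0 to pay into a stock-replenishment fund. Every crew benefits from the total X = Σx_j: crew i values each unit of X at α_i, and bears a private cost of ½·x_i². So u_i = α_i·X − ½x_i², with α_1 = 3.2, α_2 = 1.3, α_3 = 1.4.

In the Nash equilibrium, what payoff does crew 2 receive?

6.825

Crew i's FOC: ∂u_i/∂x_i = α_i − x_i = 0, so x_i* = α_i.
NE contributions = (3.2, 1.3, 1.4); X = 5.9.
u_2 = α_2·X − ½·(x_2)² = 1.3·5.9 − ½·1.3² = 6.825.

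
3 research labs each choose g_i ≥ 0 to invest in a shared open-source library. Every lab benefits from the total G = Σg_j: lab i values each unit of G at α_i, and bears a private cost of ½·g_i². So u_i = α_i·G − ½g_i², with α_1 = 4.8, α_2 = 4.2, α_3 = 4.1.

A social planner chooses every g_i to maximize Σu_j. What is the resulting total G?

39.3

Planner FOC: ∂(Σu_j)/∂g_i = (Σα_j) − g_i = 0, so g_i^SO = Σα_j = 13.1 for every i; G^SO = 39.3.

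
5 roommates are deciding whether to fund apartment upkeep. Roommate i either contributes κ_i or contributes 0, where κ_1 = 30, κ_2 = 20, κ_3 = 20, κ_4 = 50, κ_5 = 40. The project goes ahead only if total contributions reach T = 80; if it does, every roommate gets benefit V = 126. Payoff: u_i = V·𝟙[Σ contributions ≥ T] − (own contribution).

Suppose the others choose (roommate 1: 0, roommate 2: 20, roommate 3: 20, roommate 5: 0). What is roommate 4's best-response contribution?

Others' total = 40. Contributing 50 brings total to 90 ≥ 80: gain V − κ_4 = 76.
Best response: 50.

50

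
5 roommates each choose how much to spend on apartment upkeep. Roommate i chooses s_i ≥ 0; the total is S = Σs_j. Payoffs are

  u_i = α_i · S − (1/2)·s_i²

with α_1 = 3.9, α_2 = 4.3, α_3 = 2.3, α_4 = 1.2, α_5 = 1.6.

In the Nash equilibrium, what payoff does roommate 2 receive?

Roommate i's FOC: ∂u_i/∂s_i = α_i − s_i = 0, so s_i* = α_i.
NE contributions = (3.9, 4.3, 2.3, 1.2, 1.6); S = 13.3.
u_2 = α_2·S − ½·(s_2)² = 4.3·13.3 − ½·4.3² = 47.945.

47.945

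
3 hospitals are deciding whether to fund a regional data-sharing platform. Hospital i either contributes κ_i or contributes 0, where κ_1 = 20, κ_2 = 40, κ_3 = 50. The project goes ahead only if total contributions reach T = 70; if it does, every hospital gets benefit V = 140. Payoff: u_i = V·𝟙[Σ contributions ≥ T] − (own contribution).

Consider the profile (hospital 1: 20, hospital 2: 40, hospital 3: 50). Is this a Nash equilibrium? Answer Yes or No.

Total = 110 ≥ 70: provided.
Hospital 1 (pledges 20, payoff 120): dropping to 0 → total 90, payoff 140. Profitable deviation.

No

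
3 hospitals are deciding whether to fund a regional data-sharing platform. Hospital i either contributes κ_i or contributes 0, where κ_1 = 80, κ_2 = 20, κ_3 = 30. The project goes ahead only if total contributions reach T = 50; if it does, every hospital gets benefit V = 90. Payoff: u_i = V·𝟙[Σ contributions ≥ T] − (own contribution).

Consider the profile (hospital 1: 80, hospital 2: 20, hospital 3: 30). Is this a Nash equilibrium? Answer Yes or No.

No

Total = 130 ≥ 50: provided.
Hospital 1 (pledges 80, payoff 10): dropping to 0 → total 50, payoff 90. Profitable deviation.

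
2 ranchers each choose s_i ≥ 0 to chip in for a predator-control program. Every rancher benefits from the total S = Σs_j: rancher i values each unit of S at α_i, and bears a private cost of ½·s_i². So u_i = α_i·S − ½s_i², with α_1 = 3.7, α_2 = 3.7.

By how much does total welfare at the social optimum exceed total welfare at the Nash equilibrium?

Rancher i's FOC: ∂u_i/∂s_i = α_i − s_i = 0, so s_i* = α_i.
NE contributions = (3.7, 3.7); S = 7.4.
W^NE = (Σα)·S − ½Σα_i² = 7.4² − ½·27.38 = 41.07.
Planner sets s_i = Σα_j = 7.4 for every i, so S^SO = 2·7.4 = 14.8.
W^SO = (Σα)·S^SO − ½·2·(Σα)² = (2/2)·7.4² = 54.76.
Deadweight loss = W^SO − W^NE = 13.69.

13.69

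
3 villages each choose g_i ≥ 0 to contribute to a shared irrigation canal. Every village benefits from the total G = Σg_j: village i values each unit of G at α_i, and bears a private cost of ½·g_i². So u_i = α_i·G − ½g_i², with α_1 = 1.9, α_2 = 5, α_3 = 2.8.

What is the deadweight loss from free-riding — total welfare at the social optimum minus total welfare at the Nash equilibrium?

65.27

Village i's FOC: ∂u_i/∂g_i = α_i − g_i = 0, so g_i* = α_i.
NE contributions = (1.9, 5, 2.8); G = 9.7.
W^NE = (Σα)·G − ½Σα_i² = 9.7² − ½·36.45 = 75.865.
Planner sets g_i = Σα_j = 9.7 for every i, so G^SO = 3·9.7 = 29.1.
W^SO = (Σα)·G^SO − ½·3·(Σα)² = (3/2)·9.7² = 141.135.
Deadweight loss = W^SO − W^NE = 65.27.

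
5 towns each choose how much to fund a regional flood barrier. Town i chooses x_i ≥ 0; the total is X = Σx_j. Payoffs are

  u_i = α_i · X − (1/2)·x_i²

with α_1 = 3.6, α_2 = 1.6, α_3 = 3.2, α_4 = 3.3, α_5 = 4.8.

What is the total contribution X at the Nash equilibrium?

16.5

Town i's FOC: ∂u_i/∂x_i = α_i − x_i = 0, so x_i* = α_i.
NE contributions = (3.6, 1.6, 3.2, 3.3, 4.8); X = 16.5.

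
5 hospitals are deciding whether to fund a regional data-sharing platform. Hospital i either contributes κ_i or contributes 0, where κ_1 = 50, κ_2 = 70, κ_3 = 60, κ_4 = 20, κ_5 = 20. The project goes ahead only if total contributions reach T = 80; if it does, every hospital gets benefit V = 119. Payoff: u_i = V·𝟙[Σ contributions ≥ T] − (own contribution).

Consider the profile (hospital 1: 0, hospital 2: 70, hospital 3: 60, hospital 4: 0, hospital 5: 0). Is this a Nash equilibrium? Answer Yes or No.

Total = 130 ≥ 80: provided.
Hospital 1 (pledges 0, payoff 119): pledging 50 → total 180, payoff 69. No gain.
Hospital 2 (pledges 70, payoff 49): dropping to 0 → total 60, payoff 0. No gain.
Hospital 3 (pledges 60, payoff 59): dropping to 0 → total 70, payoff 0. No gain.
Hospital 4 (pledges 0, payoff 119): pledging 20 → total 150, payoff 99. No gain.
Hospital 5 (pledges 0, payoff 119): pledging 20 → total 150, payoff 99. No gain.

Yes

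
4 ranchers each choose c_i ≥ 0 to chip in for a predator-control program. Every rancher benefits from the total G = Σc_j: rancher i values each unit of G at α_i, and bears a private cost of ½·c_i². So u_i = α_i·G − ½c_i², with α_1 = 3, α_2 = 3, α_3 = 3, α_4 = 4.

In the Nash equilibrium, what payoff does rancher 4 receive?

44

Rancher i's FOC: ∂u_i/∂c_i = α_i − c_i = 0, so c_i* = α_i.
NE contributions = (3, 3, 3, 4); G = 13.
u_4 = α_4·G − ½·(c_4)² = 4·13 − ½·4² = 44.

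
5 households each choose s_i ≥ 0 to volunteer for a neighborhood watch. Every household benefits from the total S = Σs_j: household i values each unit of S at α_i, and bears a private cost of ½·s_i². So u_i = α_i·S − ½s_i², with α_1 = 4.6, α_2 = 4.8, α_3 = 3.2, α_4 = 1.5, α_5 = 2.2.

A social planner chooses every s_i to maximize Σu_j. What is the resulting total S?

Planner FOC: ∂(Σu_j)/∂s_i = (Σα_j) − s_i = 0, so s_i^SO = Σα_j = 16.3 for every i; S^SO = 81.5.

81.5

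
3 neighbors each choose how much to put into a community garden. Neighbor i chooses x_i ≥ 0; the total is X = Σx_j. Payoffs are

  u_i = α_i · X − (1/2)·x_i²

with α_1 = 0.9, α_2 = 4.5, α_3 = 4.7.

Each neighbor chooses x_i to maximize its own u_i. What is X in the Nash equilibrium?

Neighbor i's FOC: ∂u_i/∂x_i = α_i − x_i = 0, so x_i* = α_i.
NE contributions = (0.9, 4.5, 4.7); X = 10.1.

10.1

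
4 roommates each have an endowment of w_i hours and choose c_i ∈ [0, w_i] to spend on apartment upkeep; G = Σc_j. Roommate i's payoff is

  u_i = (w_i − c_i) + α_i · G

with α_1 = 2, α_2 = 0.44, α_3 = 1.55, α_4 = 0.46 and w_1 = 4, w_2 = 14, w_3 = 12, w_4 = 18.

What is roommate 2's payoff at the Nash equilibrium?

∂u_i/∂c_i = α_i − 1, so roommate i contributes w_i if α_i > 1, else 0.
α_i > 1 for i ∈ {1, 3}; NE contributions (4, 0, 12, 0), G = 16.
u_2 = (14 − 0) + 0.44·16 = 21.04.

21.04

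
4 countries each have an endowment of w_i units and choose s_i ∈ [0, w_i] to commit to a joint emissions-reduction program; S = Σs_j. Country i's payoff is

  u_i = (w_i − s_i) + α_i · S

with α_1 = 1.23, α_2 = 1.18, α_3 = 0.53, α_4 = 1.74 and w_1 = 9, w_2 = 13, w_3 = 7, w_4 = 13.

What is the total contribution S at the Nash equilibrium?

∂u_i/∂s_i = α_i − 1, so country i contributes w_i if α_i > 1, else 0.
α_i > 1 for i ∈ {1, 2, 4}; NE contributions (9, 13, 0, 13), S = 35.

35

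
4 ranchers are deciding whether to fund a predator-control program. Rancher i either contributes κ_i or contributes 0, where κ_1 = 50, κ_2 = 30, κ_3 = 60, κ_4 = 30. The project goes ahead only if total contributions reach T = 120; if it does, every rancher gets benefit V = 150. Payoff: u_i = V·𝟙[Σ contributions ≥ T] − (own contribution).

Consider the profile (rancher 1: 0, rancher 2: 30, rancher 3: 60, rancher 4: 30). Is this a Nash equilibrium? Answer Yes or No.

Yes

Total = 120 ≥ 120: provided.
Rancher 1 (pledges 0, payoff 150): pledging 50 → total 170, payoff 100. No gain.
Rancher 2 (pledges 30, payoff 120): dropping to 0 → total 90, payoff 0. No gain.
Rancher 3 (pledges 60, payoff 90): dropping to 0 → total 60, payoff 0. No gain.
Rancher 4 (pledges 30, payoff 120): dropping to 0 → total 90, payoff 0. No gain.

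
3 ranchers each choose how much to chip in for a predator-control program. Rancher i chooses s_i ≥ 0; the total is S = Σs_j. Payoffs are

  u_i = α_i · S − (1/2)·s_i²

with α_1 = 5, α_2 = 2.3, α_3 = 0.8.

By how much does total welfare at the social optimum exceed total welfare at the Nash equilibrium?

48.27

Rancher i's FOC: ∂u_i/∂s_i = α_i − s_i = 0, so s_i* = α_i.
NE contributions = (5, 2.3, 0.8); S = 8.1.
W^NE = (Σα)·S − ½Σα_i² = 8.1² − ½·30.93 = 50.145.
Planner sets s_i = Σα_j = 8.1 for every i, so S^SO = 3·8.1 = 24.3.
W^SO = (Σα)·S^SO − ½·3·(Σα)² = (3/2)·8.1² = 98.415.
Deadweight loss = W^SO − W^NE = 48.27.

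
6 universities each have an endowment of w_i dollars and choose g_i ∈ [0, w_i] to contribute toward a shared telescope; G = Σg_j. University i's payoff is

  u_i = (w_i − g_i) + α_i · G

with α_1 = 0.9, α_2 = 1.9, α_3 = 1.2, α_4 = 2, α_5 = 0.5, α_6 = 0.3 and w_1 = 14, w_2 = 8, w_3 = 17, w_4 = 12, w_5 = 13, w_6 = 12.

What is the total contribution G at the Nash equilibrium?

∂u_i/∂g_i = α_i − 1, so university i contributes w_i if α_i > 1, else 0.
α_i > 1 for i ∈ {2, 3, 4}; NE contributions (0, 8, 17, 12, 0, 0), G = 37.

37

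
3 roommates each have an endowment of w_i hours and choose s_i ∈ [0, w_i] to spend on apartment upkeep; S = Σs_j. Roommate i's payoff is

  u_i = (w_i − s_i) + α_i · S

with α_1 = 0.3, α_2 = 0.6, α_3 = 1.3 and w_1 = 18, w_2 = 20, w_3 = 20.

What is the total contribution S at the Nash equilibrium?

∂u_i/∂s_i = α_i − 1, so roommate i contributes w_i if α_i > 1, else 0.
α_i > 1 for i ∈ {3}; NE contributions (0, 0, 20), S = 20.

20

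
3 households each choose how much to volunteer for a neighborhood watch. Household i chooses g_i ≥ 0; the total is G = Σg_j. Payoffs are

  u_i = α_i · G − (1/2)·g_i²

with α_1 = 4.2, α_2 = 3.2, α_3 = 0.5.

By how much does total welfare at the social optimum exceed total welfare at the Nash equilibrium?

45.27

Household i's FOC: ∂u_i/∂g_i = α_i − g_i = 0, so g_i* = α_i.
NE contributions = (4.2, 3.2, 0.5); G = 7.9.
W^NE = (Σα)·G − ½Σα_i² = 7.9² − ½·28.13 = 48.345.
Planner sets g_i = Σα_j = 7.9 for every i, so G^SO = 3·7.9 = 23.7.
W^SO = (Σα)·G^SO − ½·3·(Σα)² = (3/2)·7.9² = 93.615.
Deadweight loss = W^SO − W^NE = 45.27.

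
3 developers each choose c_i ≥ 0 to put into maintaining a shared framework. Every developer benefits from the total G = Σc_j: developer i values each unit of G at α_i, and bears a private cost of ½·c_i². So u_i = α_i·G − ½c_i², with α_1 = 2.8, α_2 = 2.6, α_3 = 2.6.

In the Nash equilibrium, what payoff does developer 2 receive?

17.42

Developer i's FOC: ∂u_i/∂c_i = α_i − c_i = 0, so c_i* = α_i.
NE contributions = (2.8, 2.6, 2.6); G = 8.
u_2 = α_2·G − ½·(c_2)² = 2.6·8 − ½·2.6² = 17.42.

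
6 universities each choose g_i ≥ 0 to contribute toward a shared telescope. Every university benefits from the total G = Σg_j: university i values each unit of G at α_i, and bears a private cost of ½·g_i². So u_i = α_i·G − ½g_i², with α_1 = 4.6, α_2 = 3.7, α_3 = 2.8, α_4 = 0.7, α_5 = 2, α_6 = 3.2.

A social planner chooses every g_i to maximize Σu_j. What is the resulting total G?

Planner FOC: ∂(Σu_j)/∂g_i = (Σα_j) − g_i = 0, so g_i^SO = Σα_j = 17 for every i; G^SO = 102.

102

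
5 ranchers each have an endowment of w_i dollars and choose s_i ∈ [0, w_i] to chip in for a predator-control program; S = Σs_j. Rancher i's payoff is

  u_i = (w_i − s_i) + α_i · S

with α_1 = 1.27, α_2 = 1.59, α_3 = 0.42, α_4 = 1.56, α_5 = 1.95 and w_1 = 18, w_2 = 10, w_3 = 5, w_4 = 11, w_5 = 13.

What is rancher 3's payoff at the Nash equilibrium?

∂u_i/∂s_i = α_i − 1, so rancher i contributes w_i if α_i > 1, else 0.
α_i > 1 for i ∈ {1, 2, 4, 5}; NE contributions (18, 10, 0, 11, 13), S = 52.
u_3 = (5 − 0) + 0.42·52 = 26.84.

26.84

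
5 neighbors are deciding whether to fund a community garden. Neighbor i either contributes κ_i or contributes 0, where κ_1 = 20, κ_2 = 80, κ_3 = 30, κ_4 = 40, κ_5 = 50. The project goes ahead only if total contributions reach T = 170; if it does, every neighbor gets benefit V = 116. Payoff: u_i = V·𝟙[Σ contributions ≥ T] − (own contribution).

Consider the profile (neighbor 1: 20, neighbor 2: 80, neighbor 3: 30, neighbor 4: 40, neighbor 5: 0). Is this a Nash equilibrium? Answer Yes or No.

Total = 170 ≥ 170: provided.
Neighbor 1 (pledges 20, payoff 96): dropping to 0 → total 150, payoff 0. No gain.
Neighbor 2 (pledges 80, payoff 36): dropping to 0 → total 90, payoff 0. No gain.
Neighbor 3 (pledges 30, payoff 86): dropping to 0 → total 140, payoff 0. No gain.
Neighbor 4 (pledges 40, payoff 76): dropping to 0 → total 130, payoff 0. No gain.
Neighbor 5 (pledges 0, payoff 116): pledging 50 → total 220, payoff 66. No gain.

Yes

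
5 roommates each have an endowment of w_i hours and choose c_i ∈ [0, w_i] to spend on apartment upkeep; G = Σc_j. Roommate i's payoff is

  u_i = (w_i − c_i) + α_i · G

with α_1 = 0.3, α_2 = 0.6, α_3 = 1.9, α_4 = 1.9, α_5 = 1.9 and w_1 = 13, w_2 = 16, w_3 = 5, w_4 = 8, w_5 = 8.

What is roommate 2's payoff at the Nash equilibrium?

∂u_i/∂c_i = α_i − 1, so roommate i contributes w_i if α_i > 1, else 0.
α_i > 1 for i ∈ {3, 4, 5}; NE contributions (0, 0, 5, 8, 8), G = 21.
u_2 = (16 − 0) + 0.6·21 = 28.6.

28.6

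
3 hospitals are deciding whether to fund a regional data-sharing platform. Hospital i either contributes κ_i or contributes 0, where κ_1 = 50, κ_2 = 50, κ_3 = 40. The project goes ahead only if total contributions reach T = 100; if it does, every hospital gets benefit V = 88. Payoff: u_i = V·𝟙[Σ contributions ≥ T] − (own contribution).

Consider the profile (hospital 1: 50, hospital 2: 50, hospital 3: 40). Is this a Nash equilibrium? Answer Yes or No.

No

Total = 140 ≥ 100: provided.
Hospital 1 (pledges 50, payoff 38): dropping to 0 → total 90, payoff 0. No gain.
Hospital 2 (pledges 50, payoff 38): dropping to 0 → total 90, payoff 0. No gain.
Hospital 3 (pledges 40, payoff 48): dropping to 0 → total 100, payoff 88. Profitable deviation.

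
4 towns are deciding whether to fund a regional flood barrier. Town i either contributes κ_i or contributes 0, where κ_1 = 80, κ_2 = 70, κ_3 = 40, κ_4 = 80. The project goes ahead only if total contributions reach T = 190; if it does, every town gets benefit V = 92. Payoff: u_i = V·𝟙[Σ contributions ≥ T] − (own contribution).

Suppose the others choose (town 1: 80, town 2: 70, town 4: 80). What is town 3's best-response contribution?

Others' total = 230 ≥ 190; contributing adds cost 40 for no extra benefit.
Best response: 0.

0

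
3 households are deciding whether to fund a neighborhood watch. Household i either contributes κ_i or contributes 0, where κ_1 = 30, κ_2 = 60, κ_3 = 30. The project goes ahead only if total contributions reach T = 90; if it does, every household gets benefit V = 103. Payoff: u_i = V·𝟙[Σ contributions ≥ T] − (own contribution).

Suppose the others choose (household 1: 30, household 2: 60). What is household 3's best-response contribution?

Others' total = 90 ≥ 90; contributing adds cost 30 for no extra benefit.
Best response: 0.

0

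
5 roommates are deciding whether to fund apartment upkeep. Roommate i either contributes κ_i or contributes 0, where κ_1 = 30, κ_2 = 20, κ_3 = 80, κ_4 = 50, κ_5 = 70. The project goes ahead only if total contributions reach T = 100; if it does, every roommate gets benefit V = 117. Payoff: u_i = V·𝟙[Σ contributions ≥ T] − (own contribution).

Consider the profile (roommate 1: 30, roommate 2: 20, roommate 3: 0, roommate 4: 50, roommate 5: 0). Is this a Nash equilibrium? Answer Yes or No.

Total = 100 ≥ 100: provided.
Roommate 1 (pledges 30, payoff 87): dropping to 0 → total 70, payoff 0. No gain.
Roommate 2 (pledges 20, payoff 97): dropping to 0 → total 80, payoff 0. No gain.
Roommate 3 (pledges 0, payoff 117): pledging 80 → total 180, payoff 37. No gain.
Roommate 4 (pledges 50, payoff 67): dropping to 0 → total 50, payoff 0. No gain.
Roommate 5 (pledges 0, payoff 117): pledging 70 → total 170, payoff 47. No gain.

Yes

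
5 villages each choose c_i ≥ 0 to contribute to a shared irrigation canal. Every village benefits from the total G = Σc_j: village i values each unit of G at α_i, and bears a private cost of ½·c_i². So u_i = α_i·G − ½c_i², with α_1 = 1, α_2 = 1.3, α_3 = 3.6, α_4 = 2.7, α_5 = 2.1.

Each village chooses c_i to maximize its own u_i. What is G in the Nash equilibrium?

10.7

Village i's FOC: ∂u_i/∂c_i = α_i − c_i = 0, so c_i* = α_i.
NE contributions = (1, 1.3, 3.6, 2.7, 2.1); G = 10.7.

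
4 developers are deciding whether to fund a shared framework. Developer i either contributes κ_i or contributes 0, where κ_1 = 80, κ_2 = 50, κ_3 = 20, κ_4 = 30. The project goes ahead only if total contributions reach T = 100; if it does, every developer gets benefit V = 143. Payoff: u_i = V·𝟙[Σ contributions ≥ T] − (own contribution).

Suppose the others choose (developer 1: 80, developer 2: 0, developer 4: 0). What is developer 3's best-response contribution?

20

Others' total = 80. Contributing 20 brings total to 100 ≥ 100: gain V − κ_3 = 123.
Best response: 20.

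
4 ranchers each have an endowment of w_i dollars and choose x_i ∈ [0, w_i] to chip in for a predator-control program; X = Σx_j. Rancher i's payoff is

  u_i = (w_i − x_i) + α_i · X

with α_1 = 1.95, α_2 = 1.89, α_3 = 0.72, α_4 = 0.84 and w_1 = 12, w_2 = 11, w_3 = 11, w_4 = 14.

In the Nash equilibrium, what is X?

23

∂u_i/∂x_i = α_i − 1, so rancher i contributes w_i if α_i > 1, else 0.
α_i > 1 for i ∈ {1, 2}; NE contributions (12, 11, 0, 0), X = 23.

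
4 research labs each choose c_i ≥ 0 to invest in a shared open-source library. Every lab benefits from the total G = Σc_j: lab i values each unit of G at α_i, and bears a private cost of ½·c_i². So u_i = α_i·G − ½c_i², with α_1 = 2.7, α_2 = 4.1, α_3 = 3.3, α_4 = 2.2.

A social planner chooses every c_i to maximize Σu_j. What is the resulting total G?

Planner FOC: ∂(Σu_j)/∂c_i = (Σα_j) − c_i = 0, so c_i^SO = Σα_j = 12.3 for every i; G^SO = 49.2.

49.2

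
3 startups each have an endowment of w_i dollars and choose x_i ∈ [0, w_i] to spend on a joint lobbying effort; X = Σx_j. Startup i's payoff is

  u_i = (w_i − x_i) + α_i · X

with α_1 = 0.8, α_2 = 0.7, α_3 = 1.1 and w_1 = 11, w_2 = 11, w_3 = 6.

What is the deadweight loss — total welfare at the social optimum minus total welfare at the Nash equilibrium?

35.2

∂u_i/∂x_i = α_i − 1, so startup i contributes w_i if α_i > 1, else 0.
α_i > 1 for i ∈ {3}; NE contributions (0, 0, 6), X = 6.
W^NE = Σw_i − X^NE + (Σα_i)·X^NE = 28 + 1.6·6 = 37.6.
Planner: ∂(Σu_j)/∂x_i = Σα_j − 1 = 1.6 > 0, so everyone contributes w_i; X^SO = 28, W^SO = 28 + 1.6·28 = 72.8.
Deadweight loss = 35.2.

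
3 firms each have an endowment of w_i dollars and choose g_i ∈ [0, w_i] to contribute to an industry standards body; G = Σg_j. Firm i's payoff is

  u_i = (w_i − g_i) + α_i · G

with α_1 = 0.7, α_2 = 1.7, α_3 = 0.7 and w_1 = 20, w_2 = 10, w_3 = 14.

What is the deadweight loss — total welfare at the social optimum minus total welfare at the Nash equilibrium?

71.4

∂u_i/∂g_i = α_i − 1, so firm i contributes w_i if α_i > 1, else 0.
α_i > 1 for i ∈ {2}; NE contributions (0, 10, 0), G = 10.
W^NE = Σw_i − G^NE + (Σα_i)·G^NE = 44 + 2.1·10 = 65.
Planner: ∂(Σu_j)/∂g_i = Σα_j − 1 = 2.1 > 0, so everyone contributes w_i; G^SO = 44, W^SO = 44 + 2.1·44 = 136.4.
Deadweight loss = 71.4.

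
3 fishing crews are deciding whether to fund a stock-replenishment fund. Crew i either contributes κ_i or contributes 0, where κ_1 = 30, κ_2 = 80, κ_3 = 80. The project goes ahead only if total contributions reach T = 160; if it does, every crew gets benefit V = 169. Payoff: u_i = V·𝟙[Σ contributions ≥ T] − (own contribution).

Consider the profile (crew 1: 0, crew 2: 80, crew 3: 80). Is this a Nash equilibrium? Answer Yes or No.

Yes

Total = 160 ≥ 160: provided.
Crew 1 (pledges 0, payoff 169): pledging 30 → total 190, payoff 139. No gain.
Crew 2 (pledges 80, payoff 89): dropping to 0 → total 80, payoff 0. No gain.
Crew 3 (pledges 80, payoff 89): dropping to 0 → total 80, payoff 0. No gain.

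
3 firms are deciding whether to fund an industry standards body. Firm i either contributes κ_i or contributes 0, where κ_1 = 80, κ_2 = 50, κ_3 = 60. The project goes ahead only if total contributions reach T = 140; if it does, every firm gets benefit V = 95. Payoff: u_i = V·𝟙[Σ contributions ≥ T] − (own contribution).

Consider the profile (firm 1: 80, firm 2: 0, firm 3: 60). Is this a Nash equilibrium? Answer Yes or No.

Yes

Total = 140 ≥ 140: provided.
Firm 1 (pledges 80, payoff 15): dropping to 0 → total 60, payoff 0. No gain.
Firm 2 (pledges 0, payoff 95): pledging 50 → total 190, payoff 45. No gain.
Firm 3 (pledges 60, payoff 35): dropping to 0 → total 80, payoff 0. No gain.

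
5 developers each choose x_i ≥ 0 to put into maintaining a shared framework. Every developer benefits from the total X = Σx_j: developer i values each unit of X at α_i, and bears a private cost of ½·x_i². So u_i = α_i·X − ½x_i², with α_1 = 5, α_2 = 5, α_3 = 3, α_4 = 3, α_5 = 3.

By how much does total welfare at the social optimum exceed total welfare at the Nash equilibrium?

580

Developer i's FOC: ∂u_i/∂x_i = α_i − x_i = 0, so x_i* = α_i.
NE contributions = (5, 5, 3, 3, 3); X = 19.
W^NE = (Σα)·X − ½Σα_i² = 19² − ½·77 = 322.5.
Planner sets x_i = Σα_j = 19 for every i, so X^SO = 5·19 = 95.
W^SO = (Σα)·X^SO − ½·5·(Σα)² = (5/2)·19² = 902.5.
Deadweight loss = W^SO − W^NE = 580.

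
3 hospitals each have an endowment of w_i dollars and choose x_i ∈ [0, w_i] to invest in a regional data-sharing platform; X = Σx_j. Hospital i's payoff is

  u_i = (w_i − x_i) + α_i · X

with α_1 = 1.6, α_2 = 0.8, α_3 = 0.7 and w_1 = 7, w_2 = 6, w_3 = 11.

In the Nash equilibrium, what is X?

∂u_i/∂x_i = α_i − 1, so hospital i contributes w_i if α_i > 1, else 0.
α_i > 1 for i ∈ {1}; NE contributions (7, 0, 0), X = 7.

7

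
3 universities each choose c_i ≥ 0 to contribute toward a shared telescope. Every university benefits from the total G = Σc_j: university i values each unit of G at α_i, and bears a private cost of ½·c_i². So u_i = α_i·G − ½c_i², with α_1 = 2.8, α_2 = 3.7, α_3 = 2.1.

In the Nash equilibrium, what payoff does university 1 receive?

20.16

University i's FOC: ∂u_i/∂c_i = α_i − c_i = 0, so c_i* = α_i.
NE contributions = (2.8, 3.7, 2.1); G = 8.6.
u_1 = α_1·G − ½·(c_1)² = 2.8·8.6 − ½·2.8² = 20.16.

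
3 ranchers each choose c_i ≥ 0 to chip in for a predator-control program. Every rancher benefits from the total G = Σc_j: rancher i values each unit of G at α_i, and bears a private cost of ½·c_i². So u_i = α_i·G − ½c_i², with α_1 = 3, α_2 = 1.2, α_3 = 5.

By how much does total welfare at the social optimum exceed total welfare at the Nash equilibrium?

60.04

Rancher i's FOC: ∂u_i/∂c_i = α_i − c_i = 0, so c_i* = α_i.
NE contributions = (3, 1.2, 5); G = 9.2.
W^NE = (Σα)·G − ½Σα_i² = 9.2² − ½·35.44 = 66.92.
Planner sets c_i = Σα_j = 9.2 for every i, so G^SO = 3·9.2 = 27.6.
W^SO = (Σα)·G^SO − ½·3·(Σα)² = (3/2)·9.2² = 126.96.
Deadweight loss = W^SO − W^NE = 60.04.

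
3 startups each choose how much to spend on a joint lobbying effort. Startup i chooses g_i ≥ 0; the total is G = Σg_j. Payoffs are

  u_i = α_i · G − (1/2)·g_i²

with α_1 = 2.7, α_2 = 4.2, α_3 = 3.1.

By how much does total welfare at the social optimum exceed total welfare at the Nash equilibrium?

67.27

Startup i's FOC: ∂u_i/∂g_i = α_i − g_i = 0, so g_i* = α_i.
NE contributions = (2.7, 4.2, 3.1); G = 10.
W^NE = (Σα)·G − ½Σα_i² = 10² − ½·34.54 = 82.73.
Planner sets g_i = Σα_j = 10 for every i, so G^SO = 3·10 = 30.
W^SO = (Σα)·G^SO − ½·3·(Σα)² = (3/2)·10² = 150.
Deadweight loss = W^SO − W^NE = 67.27.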